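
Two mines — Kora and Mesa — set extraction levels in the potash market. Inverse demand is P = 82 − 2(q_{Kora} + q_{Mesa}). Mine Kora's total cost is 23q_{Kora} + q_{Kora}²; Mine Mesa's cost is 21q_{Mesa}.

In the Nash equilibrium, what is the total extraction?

18.1

Mine Kora's profit: π = q_{Kora}(82 − 2(q_{Kora} + q_{Mesa})) − 23q_{Kora} − q_{Kora}².
∂π/∂q_{Kora} = 59 − 6q_{Kora} − 2q_{Mesa} = 0, so q_{Kora} = 59/6 − (1/3)q_{Mesa}.
For Mesa: ∂π/∂q_{Mesa} = 61 − 4q_{Mesa} − 2q_{Kora} = 0 ⇒ q_{Mesa} = 15.25 − 0.5q_{Kora}.
Plugging q_{Mesa} into Kora's best response: q_{Kora} = 59/6 − (1/3)(15.25 − 0.5q_{Kora}) ⇒ (5/6)q_{Kora} = 4.75, so q_{Kora} = 5.7.
Then q_{Mesa} = 15.25 − 0.5·5.7 = 12.4.
Total extraction: 5.7 + 12.4 = 18.1.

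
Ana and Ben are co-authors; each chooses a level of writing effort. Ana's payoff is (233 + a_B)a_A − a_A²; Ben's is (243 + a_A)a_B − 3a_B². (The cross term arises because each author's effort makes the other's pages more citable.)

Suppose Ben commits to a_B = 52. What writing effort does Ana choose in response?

Expanding Ana's payoff: 233a_A + a_Ba_A − a_A².
∂π/∂a_A = 233 + a_B − 2a_A = 0, so a_A = 116.5 + 0.5a_B.
At a_B = 52: a_A = 116.5 + 0.5·52 = 142.5.

142.5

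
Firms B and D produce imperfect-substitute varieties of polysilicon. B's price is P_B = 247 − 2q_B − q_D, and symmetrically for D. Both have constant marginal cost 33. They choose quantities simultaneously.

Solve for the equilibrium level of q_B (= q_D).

42.8

Firm B's profit: π = q_B(247 − 2q_B − q_D) − 33q_B.
∂π/∂q_B = 214 − 4q_B − q_D = 0 ⇒ q_B = 53.5 − 0.25q_D.
Setting q_B = q_D in the reaction function: q_B = 53.5 − 0.25q_B, so q_B = 53.5 / 1.25 = 42.8.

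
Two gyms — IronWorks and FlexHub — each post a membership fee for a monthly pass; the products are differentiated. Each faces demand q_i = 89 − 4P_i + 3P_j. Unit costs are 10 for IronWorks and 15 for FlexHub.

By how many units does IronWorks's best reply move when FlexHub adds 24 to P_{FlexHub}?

IronWorks's profit: π = (P_{IronWorks} − 10)(89 − 4P_{IronWorks} + 3P_{FlexHub}).
∂π/∂P_{IronWorks} = 129 − 8P_{IronWorks} + 3P_{FlexHub} = 0 ⇒ P_{IronWorks} = 16.125 + 0.375P_{FlexHub}.
The reaction-function slope is 0.375, so a 24-unit rise in P_{FlexHub} moves P_{IronWorks} by 0.375 × 24 = 9. IronWorks's best response rises — the actions are strategic complements.

9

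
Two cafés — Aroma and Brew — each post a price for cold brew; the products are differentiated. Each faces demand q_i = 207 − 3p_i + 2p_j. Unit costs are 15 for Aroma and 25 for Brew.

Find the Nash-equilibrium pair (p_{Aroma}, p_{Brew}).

64.875, 68.625

Aroma's profit: π = (p_{Aroma} − 15)(207 − 3p_{Aroma} + 2p_{Brew}).
∂π/∂p_{Aroma} = 252 − 6p_{Aroma} + 2p_{Brew} = 0 ⇒ p_{Aroma} = 42 + (1/3)p_{Brew}.
Similarly p_{Brew} = 47 + (1/3)p_{Aroma}.
Substituting the second reaction function into the first: p_{Aroma} = 42 + (1/3)(47 + (1/3)p_{Aroma}), which gives (8/9)p_{Aroma} = 173/3 ⇒ p_{Aroma} = 64.875.
Then p_{Brew} = 47 + (1/3)·64.875 = 68.625.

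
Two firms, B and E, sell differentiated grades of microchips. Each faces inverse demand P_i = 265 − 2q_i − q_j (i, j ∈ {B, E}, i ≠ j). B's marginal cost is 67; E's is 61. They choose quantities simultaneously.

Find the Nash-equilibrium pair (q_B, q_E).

Firm B's profit: π = q_B(265 − 2q_B − q_E) − 67q_B.
∂π/∂q_B = 198 − 4q_B − q_E = 0 ⇒ q_B = 49.5 − 0.25q_E.
Similarly q_E = 51 − 0.25q_B.
Substituting the second reaction function into the first: q_B = 49.5 − 0.25(51 − 0.25q_B), which gives 0.9375q_B = 36.75 ⇒ q_B = 39.2.
Then q_E = 51 − 0.25·39.2 = 41.2.

39.2, 41.2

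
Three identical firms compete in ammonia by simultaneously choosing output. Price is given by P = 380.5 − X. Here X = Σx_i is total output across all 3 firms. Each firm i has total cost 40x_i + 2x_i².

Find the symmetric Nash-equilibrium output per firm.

42.5625

A representative firm's profit is π_i = x_i(380.5 − X) − 40x_i − 2x_i², with X = x_i + Σ_{j≠i} x_j.
First-order condition: 340.5 − 6x_i − Σ_{j≠i} x_j = 0.
In a symmetric equilibrium every firm chooses the same x, so Σ_{j≠i} x_j = 2x. The condition becomes 340.5 − 8x = 0, giving x = 340.5/8 = 42.5625.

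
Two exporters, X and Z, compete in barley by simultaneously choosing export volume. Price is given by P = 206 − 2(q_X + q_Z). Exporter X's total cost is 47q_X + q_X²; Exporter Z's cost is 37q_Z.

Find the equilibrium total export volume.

Exporter X's profit: π = q_X(206 − 2(q_X + q_Z)) − 47q_X − q_X².
∂π/∂q_X = 159 − 6q_X − 2q_Z = 0, so q_X = 26.5 − (1/3)q_Z.
For Z: ∂π/∂q_Z = 169 − 4q_Z − 2q_X = 0 ⇒ q_Z = 42.25 − 0.5q_X.
Plugging q_Z into X's best response: q_X = 26.5 − (1/3)(42.25 − 0.5q_X) ⇒ (5/6)q_X = 149/12, so q_X = 14.9.
Then q_Z = 42.25 − 0.5·14.9 = 34.8.
Total export volume: 14.9 + 34.8 = 49.7.

49.7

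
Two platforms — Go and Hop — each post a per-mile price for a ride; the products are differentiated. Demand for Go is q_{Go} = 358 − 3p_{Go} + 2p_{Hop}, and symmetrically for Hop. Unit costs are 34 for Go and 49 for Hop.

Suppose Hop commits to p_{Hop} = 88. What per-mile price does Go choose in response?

Go's profit: π = (p_{Go} − 34)(358 − 3p_{Go} + 2p_{Hop}).
∂π/∂p_{Go} = 460 − 6p_{Go} + 2p_{Hop} = 0 ⇒ p_{Go} = 230/3 + (1/3)p_{Hop}.
At p_{Hop} = 88: p_{Go} = 230/3 + (1/3)·88 = 106.

106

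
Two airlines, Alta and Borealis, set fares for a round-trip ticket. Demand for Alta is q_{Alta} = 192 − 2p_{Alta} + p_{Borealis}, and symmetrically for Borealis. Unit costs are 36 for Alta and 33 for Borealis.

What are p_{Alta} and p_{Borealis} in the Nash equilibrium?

Alta's profit: π = (p_{Alta} − 36)(192 − 2p_{Alta} + p_{Borealis}).
∂π/∂p_{Alta} = 264 − 4p_{Alta} + p_{Borealis} = 0 ⇒ p_{Alta} = 66 + 0.25p_{Borealis}.
Similarly p_{Borealis} = 64.5 + 0.25p_{Alta}.
Substituting the second reaction function into the first: p_{Alta} = 66 + 0.25(64.5 + 0.25p_{Alta}), which gives 0.9375p_{Alta} = 82.125 ⇒ p_{Alta} = 87.6.
Then p_{Borealis} = 64.5 + 0.25·87.6 = 86.4.

87.6, 86.4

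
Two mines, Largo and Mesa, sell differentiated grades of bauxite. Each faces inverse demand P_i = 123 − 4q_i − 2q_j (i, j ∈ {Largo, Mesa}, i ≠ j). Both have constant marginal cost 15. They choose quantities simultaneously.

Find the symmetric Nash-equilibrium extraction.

10.8

Mine Largo's profit: π = q_{Largo}(123 − 4q_{Largo} − 2q_{Mesa}) − 15q_{Largo}.
∂π/∂q_{Largo} = 108 − 8q_{Largo} − 2q_{Mesa} = 0 ⇒ q_{Largo} = 13.5 − 0.25q_{Mesa}.
The game is symmetric, so in equilibrium q_{Mesa} = q_{Largo}: the reaction function gives 1.25q_{Largo} = 13.5, hence q_{Largo} = 10.8.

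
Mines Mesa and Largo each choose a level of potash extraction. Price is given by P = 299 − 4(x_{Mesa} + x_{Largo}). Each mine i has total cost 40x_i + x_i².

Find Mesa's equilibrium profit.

1711.25

Mine Mesa's profit: π = x_{Mesa}(299 − 4(x_{Mesa} + x_{Largo})) − 40x_{Mesa} − x_{Mesa}².
∂π/∂x_{Mesa} = 259 − 10x_{Mesa} − 4x_{Largo} = 0, so x_{Mesa} = 25.9 − 0.4x_{Largo}.
The game is symmetric, so in equilibrium x_{Largo} = x_{Mesa}: the reaction function gives 1.4x_{Mesa} = 25.9, hence x_{Mesa} = 18.5.
Price P = 299 − 4·37 = 151.
Mesa's profit: (151 − 40)·18.5 − (18.5)² = 1711.25.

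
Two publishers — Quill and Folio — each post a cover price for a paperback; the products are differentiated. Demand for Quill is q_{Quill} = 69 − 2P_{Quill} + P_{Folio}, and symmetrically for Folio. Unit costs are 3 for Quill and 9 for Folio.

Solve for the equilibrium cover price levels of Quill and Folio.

Quill's profit: π = (P_{Quill} − 3)(69 − 2P_{Quill} + P_{Folio}).
∂π/∂P_{Quill} = 75 − 4P_{Quill} + P_{Folio} = 0 ⇒ P_{Quill} = 18.75 + 0.25P_{Folio}.
Similarly P_{Folio} = 21.75 + 0.25P_{Quill}.
Solving the two reaction functions simultaneously: (1 − (0.25)(0.25))P_{Quill} = 18.75 + 0.25·21.75, so 0.9375P_{Quill} = 24.1875 and P_{Quill} = 25.8.
Then P_{Folio} = 21.75 + 0.25·25.8 = 28.2.

25.8, 28.2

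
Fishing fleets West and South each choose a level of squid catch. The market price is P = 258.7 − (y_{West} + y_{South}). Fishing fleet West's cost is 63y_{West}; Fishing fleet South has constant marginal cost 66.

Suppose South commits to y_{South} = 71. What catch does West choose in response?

62.35

Fishing fleet West's profit: π = y_{West}(258.7 − (y_{West} + y_{South})) − 63y_{West}.
∂π/∂y_{West} = 195.7 − 2y_{West} − y_{South} = 0, so y_{West} = 97.85 − 0.5y_{South}.
At y_{South} = 71: y_{West} = 97.85 − 0.5·71 = 62.35.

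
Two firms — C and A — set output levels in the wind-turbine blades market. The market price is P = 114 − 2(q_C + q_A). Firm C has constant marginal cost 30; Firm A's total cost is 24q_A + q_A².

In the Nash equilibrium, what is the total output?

Firm C's profit: π = q_C(114 − 2(q_C + q_A)) − 30q_C.
∂π/∂q_C = 84 − 4q_C − 2q_A = 0, so q_C = 21 − 0.5q_A.
For A: ∂π/∂q_A = 90 − 6q_A − 2q_C = 0 ⇒ q_A = 15 − (1/3)q_C.
Solving the two reaction functions simultaneously: (1 − (−0.5)(−1/3))q_C = 21 − 0.5·15, so (5/6)q_C = 13.5 and q_C = 16.2.
Then q_A = 15 − (1/3)·16.2 = 9.6.
Total output: 16.2 + 9.6 = 25.8.

25.8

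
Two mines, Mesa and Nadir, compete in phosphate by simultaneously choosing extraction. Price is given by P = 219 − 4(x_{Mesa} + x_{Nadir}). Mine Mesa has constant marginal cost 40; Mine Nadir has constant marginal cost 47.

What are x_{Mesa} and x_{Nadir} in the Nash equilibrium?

Mine Mesa's profit: π = x_{Mesa}(219 − 4(x_{Mesa} + x_{Nadir})) − 40x_{Mesa}.
∂π/∂x_{Mesa} = 179 − 8x_{Mesa} − 4x_{Nadir} = 0, so x_{Mesa} = 22.375 − 0.5x_{Nadir}.
By the same steps for Nadir: x_{Nadir} = 21.5 − 0.5x_{Mesa}.
Plugging x_{Nadir} into Mesa's best response: x_{Mesa} = 22.375 − 0.5(21.5 − 0.5x_{Mesa}) ⇒ 0.75x_{Mesa} = 11.625, so x_{Mesa} = 15.5.
Then x_{Nadir} = 21.5 − 0.5·15.5 = 13.75.

15.5, 13.75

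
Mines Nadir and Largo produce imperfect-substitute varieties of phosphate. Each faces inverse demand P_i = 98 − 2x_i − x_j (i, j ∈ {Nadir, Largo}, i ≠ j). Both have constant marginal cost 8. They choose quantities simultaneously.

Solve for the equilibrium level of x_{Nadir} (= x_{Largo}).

18

Mine Nadir's profit: π = x_{Nadir}(98 − 2x_{Nadir} − x_{Largo}) − 8x_{Nadir}.
∂π/∂x_{Nadir} = 90 − 4x_{Nadir} − x_{Largo} = 0 ⇒ x_{Nadir} = 22.5 − 0.25x_{Largo}.
Setting x_{Nadir} = x_{Largo} in the reaction function: x_{Nadir} = 22.5 − 0.25x_{Nadir}, so x_{Nadir} = 22.5 / 1.25 = 18.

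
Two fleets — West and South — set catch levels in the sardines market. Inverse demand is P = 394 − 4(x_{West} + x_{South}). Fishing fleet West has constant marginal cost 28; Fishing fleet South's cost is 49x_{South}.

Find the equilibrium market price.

Fishing fleet West's profit: π = x_{West}(394 − 4(x_{West} + x_{South})) − 28x_{West}.
∂π/∂x_{West} = 366 − 8x_{West} − 4x_{South} = 0, so x_{West} = 45.75 − 0.5x_{South}.
By the same steps for South: x_{South} = 43.125 − 0.5x_{West}.
Plugging x_{South} into West's best response: x_{West} = 45.75 − 0.5(43.125 − 0.5x_{West}) ⇒ 0.75x_{West} = 24.1875, so x_{West} = 32.25.
Then x_{South} = 43.125 − 0.5·32.25 = 27.
Equilibrium price: P = 394 − 4·59.25 = 157.

157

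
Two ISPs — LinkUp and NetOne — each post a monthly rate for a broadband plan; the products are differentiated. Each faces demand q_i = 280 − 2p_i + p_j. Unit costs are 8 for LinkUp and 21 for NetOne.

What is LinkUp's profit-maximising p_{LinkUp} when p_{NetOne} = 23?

79.75

LinkUp's profit: π = (p_{LinkUp} − 8)(280 − 2p_{LinkUp} + p_{NetOne}).
∂π/∂p_{LinkUp} = 296 − 4p_{LinkUp} + p_{NetOne} = 0 ⇒ p_{LinkUp} = 74 + 0.25p_{NetOne}.
At p_{NetOne} = 23: p_{LinkUp} = 74 + 0.25·23 = 79.75.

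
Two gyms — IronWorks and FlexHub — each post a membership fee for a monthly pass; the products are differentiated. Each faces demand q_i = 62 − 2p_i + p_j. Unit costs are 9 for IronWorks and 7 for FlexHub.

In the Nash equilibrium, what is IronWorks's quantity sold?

IronWorks's profit: π = (p_{IronWorks} − 9)(62 − 2p_{IronWorks} + p_{FlexHub}).
∂π/∂p_{IronWorks} = 80 − 4p_{IronWorks} + p_{FlexHub} = 0 ⇒ p_{IronWorks} = 20 + 0.25p_{FlexHub}.
Similarly p_{FlexHub} = 19 + 0.25p_{IronWorks}.
Plugging p_{FlexHub} into IronWorks's best response: p_{IronWorks} = 20 + 0.25(19 + 0.25p_{IronWorks}) ⇒ 0.9375p_{IronWorks} = 24.75, so p_{IronWorks} = 26.4.
Then p_{FlexHub} = 19 + 0.25·26.4 = 25.6.
q_{IronWorks} = 62 − 2·26.4 + 25.6 = 34.8.

34.8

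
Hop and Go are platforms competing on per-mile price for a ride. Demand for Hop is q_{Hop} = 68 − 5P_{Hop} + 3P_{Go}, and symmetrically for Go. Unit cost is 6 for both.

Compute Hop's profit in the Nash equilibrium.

Hop's profit: π = (P_{Hop} − 6)(68 − 5P_{Hop} + 3P_{Go}).
∂π/∂P_{Hop} = 98 − 10P_{Hop} + 3P_{Go} = 0 ⇒ P_{Hop} = 9.8 + 0.3P_{Go}.
Setting P_{Hop} = P_{Go} in the reaction function: P_{Hop} = 9.8 + 0.3P_{Hop}, so P_{Hop} = 9.8 / 0.7 = 14.
q_{Hop} = 68 − 5·14 + 3·14 = 40.
Profit = (14 − 6)·40 = 320.

320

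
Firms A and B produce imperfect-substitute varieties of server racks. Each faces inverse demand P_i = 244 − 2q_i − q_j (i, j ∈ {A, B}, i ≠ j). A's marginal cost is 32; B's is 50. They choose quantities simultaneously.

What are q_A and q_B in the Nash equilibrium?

Firm A's profit: π = q_A(244 − 2q_A − q_B) − 32q_A.
∂π/∂q_A = 212 − 4q_A − q_B = 0 ⇒ q_A = 53 − 0.25q_B.
Similarly q_B = 48.5 − 0.25q_A.
Plugging q_B into A's best response: q_A = 53 − 0.25(48.5 − 0.25q_A) ⇒ 0.9375q_A = 40.875, so q_A = 43.6.
Then q_B = 48.5 − 0.25·43.6 = 37.6.

43.6, 37.6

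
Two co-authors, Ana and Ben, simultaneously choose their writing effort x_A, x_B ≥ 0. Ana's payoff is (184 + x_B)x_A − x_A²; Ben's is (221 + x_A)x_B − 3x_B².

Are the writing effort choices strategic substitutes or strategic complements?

strategic complements

Expanding Ana's payoff: 184x_A + x_Bx_A − x_A².
∂π/∂x_A = 184 + x_B − 2x_A = 0, so x_A = 92 + 0.5x_B.
The best-response slope dx_A/dx_B = 0.5 > 0: the reaction function is upward-sloping, so the choices are strategic complements.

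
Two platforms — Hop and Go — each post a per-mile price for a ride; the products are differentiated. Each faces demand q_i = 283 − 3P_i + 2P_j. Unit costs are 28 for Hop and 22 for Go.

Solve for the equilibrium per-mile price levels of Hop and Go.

90.625, 88.375

Hop's profit: π = (P_{Hop} − 28)(283 − 3P_{Hop} + 2P_{Go}).
∂π/∂P_{Hop} = 367 − 6P_{Hop} + 2P_{Go} = 0 ⇒ P_{Hop} = 367/6 + (1/3)P_{Go}.
Similarly P_{Go} = 349/6 + (1/3)P_{Hop}.
Plugging P_{Go} into Hop's best response: P_{Hop} = 367/6 + (1/3)(349/6 + (1/3)P_{Hop}) ⇒ (8/9)P_{Hop} = 725/9, so P_{Hop} = 90.625.
Then P_{Go} = 349/6 + (1/3)·90.625 = 88.375.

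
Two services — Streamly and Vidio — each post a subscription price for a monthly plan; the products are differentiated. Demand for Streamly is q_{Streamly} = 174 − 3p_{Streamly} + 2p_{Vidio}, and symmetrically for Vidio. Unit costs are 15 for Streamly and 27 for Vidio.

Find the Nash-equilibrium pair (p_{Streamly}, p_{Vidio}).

Streamly's profit: π = (p_{Streamly} − 15)(174 − 3p_{Streamly} + 2p_{Vidio}).
∂π/∂p_{Streamly} = 219 − 6p_{Streamly} + 2p_{Vidio} = 0 ⇒ p_{Streamly} = 36.5 + (1/3)p_{Vidio}.
Similarly p_{Vidio} = 42.5 + (1/3)p_{Streamly}.
Plugging p_{Vidio} into Streamly's best response: p_{Streamly} = 36.5 + (1/3)(42.5 + (1/3)p_{Streamly}) ⇒ (8/9)p_{Streamly} = 152/3, so p_{Streamly} = 57.
Then p_{Vidio} = 42.5 + (1/3)·57 = 61.5.

57, 61.5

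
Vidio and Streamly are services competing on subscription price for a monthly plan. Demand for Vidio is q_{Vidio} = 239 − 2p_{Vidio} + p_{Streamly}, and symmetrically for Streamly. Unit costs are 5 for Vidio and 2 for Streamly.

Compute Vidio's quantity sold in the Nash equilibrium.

Vidio's profit: π = (p_{Vidio} − 5)(239 − 2p_{Vidio} + p_{Streamly}).
∂π/∂p_{Vidio} = 249 − 4p_{Vidio} + p_{Streamly} = 0 ⇒ p_{Vidio} = 62.25 + 0.25p_{Streamly}.
Similarly p_{Streamly} = 60.75 + 0.25p_{Vidio}.
Substituting the second reaction function into the first: p_{Vidio} = 62.25 + 0.25(60.75 + 0.25p_{Vidio}), which gives 0.9375p_{Vidio} = 77.4375 ⇒ p_{Vidio} = 82.6.
Then p_{Streamly} = 60.75 + 0.25·82.6 = 81.4.
q_{Vidio} = 239 − 2·82.6 + 81.4 = 155.2.

155.2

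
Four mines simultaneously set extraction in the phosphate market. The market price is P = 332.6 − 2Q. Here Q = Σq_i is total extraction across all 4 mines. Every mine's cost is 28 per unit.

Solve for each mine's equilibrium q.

30.46

A representative mine's profit is π_i = q_i(332.6 − 2Q) − 28q_i, with Q = q_i + Σ_{j≠i} q_j.
First-order condition: 304.6 − 4q_i − 2Σ_{j≠i} q_j = 0.
With identical mines, set every q_j = q: then 304.6 − 4q − 6q = 0, i.e. q = 304.6/10 = 30.46.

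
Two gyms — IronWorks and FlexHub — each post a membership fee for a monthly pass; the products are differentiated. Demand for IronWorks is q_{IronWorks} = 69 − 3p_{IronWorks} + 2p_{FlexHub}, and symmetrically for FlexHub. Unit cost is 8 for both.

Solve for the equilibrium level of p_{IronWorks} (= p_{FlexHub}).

IronWorks's profit: π = (p_{IronWorks} − 8)(69 − 3p_{IronWorks} + 2p_{FlexHub}).
∂π/∂p_{IronWorks} = 93 − 6p_{IronWorks} + 2p_{FlexHub} = 0 ⇒ p_{IronWorks} = 15.5 + (1/3)p_{FlexHub}.
Setting p_{IronWorks} = p_{FlexHub} in the reaction function: p_{IronWorks} = 15.5 + (1/3)p_{IronWorks}, so p_{IronWorks} = 15.5 / (2/3) = 23.25.

23.25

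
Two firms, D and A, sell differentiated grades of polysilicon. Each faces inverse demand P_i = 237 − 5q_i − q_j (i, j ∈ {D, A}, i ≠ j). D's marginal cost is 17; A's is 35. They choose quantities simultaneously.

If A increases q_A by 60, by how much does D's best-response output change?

Firm D's profit: π = q_D(237 − 5q_D − q_A) − 17q_D.
∂π/∂q_D = 220 − 10q_D − q_A = 0 ⇒ q_D = 22 − 0.1q_A.
The reaction-function slope is −0.1, so a 60-unit rise in q_A moves q_D by −0.1 × 60 = −6. D's best response falls — the actions are strategic substitutes.

-6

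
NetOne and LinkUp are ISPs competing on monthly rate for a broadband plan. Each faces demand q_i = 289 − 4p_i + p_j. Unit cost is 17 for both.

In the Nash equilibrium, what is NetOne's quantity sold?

136

NetOne's profit: π = (p_{NetOne} − 17)(289 − 4p_{NetOne} + p_{LinkUp}).
∂π/∂p_{NetOne} = 357 − 8p_{NetOne} + p_{LinkUp} = 0 ⇒ p_{NetOne} = 44.625 + 0.125p_{LinkUp}.
Setting p_{NetOne} = p_{LinkUp} in the reaction function: p_{NetOne} = 44.625 + 0.125p_{NetOne}, so p_{NetOne} = 44.625 / 0.875 = 51.
q_{NetOne} = 289 − 4·51 + 51 = 136.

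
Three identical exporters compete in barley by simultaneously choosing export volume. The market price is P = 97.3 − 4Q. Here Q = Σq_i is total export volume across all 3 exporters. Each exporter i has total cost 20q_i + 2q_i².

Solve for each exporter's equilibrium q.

A representative exporter's profit is π_i = q_i(97.3 − 4Q) − 20q_i − 2q_i², with Q = q_i + Σ_{j≠i} q_j.
First-order condition: 77.3 − 12q_i − 4Σ_{j≠i} q_j = 0.
Imposing symmetry (q_j = q for all j) turns Σ_{j≠i} q_j into 2q, so 77.3 = 20q and q = 3.865.

3.865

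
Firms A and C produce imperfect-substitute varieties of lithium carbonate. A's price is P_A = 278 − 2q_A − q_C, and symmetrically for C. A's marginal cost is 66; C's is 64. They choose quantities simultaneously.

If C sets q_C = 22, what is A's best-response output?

Firm A's profit: π = q_A(278 − 2q_A − q_C) − 66q_A.
∂π/∂q_A = 212 − 4q_A − q_C = 0 ⇒ q_A = 53 − 0.25q_C.
At q_C = 22: q_A = 53 − 0.25·22 = 47.5.

47.5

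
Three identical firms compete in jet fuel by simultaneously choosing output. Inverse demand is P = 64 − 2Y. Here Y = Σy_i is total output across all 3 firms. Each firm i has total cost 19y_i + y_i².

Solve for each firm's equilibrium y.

4.5

A representative firm's profit is π_i = y_i(64 − 2Y) − 19y_i − y_i², with Y = y_i + Σ_{j≠i} y_j.
First-order condition: 45 − 6y_i − 2Σ_{j≠i} y_j = 0.
In a symmetric equilibrium every firm chooses the same y, so Σ_{j≠i} y_j = 2y. The condition becomes 45 − 10y = 0, giving y = 45/10 = 4.5.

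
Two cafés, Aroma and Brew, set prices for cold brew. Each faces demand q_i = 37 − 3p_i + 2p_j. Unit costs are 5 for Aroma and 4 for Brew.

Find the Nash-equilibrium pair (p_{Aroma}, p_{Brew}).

Aroma's profit: π = (p_{Aroma} − 5)(37 − 3p_{Aroma} + 2p_{Brew}).
∂π/∂p_{Aroma} = 52 − 6p_{Aroma} + 2p_{Brew} = 0 ⇒ p_{Aroma} = 26/3 + (1/3)p_{Brew}.
Similarly p_{Brew} = 49/6 + (1/3)p_{Aroma}.
Solving the two reaction functions simultaneously: (1 − (1/3)(1/3))p_{Aroma} = 26/3 + (1/3)·(49/6), so (8/9)p_{Aroma} = 205/18 and p_{Aroma} = 12.8125.
Then p_{Brew} = 49/6 + (1/3)·12.8125 = 12.4375.

12.8125, 12.4375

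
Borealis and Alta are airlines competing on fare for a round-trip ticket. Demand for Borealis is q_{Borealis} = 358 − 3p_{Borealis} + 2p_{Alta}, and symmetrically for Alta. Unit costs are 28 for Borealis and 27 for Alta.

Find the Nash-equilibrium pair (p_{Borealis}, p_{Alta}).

110.3125, 109.9375

Borealis's profit: π = (p_{Borealis} − 28)(358 − 3p_{Borealis} + 2p_{Alta}).
∂π/∂p_{Borealis} = 442 − 6p_{Borealis} + 2p_{Alta} = 0 ⇒ p_{Borealis} = 221/3 + (1/3)p_{Alta}.
Similarly p_{Alta} = 439/6 + (1/3)p_{Borealis}.
Substituting the second reaction function into the first: p_{Borealis} = 221/3 + (1/3)(439/6 + (1/3)p_{Borealis}), which gives (8/9)p_{Borealis} = 1765/18 ⇒ p_{Borealis} = 110.3125.
Then p_{Alta} = 439/6 + (1/3)·110.3125 = 109.9375.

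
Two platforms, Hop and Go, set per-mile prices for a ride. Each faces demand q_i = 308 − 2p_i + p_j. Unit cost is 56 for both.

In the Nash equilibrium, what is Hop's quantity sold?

168

Hop's profit: π = (p_{Hop} − 56)(308 − 2p_{Hop} + p_{Go}).
∂π/∂p_{Hop} = 420 − 4p_{Hop} + p_{Go} = 0 ⇒ p_{Hop} = 105 + 0.25p_{Go}.
By symmetry p_{Go} = p_{Hop}; substituting into the reaction function, 0.75p_{Hop} = 105 and p_{Hop} = 140.
q_{Hop} = 308 − 2·140 + 140 = 168.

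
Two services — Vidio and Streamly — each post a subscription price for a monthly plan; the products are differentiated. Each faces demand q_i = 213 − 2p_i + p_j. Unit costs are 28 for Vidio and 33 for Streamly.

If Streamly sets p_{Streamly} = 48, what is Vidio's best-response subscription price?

Vidio's profit: π = (p_{Vidio} − 28)(213 − 2p_{Vidio} + p_{Streamly}).
∂π/∂p_{Vidio} = 269 − 4p_{Vidio} + p_{Streamly} = 0 ⇒ p_{Vidio} = 67.25 + 0.25p_{Streamly}.
At p_{Streamly} = 48: p_{Vidio} = 67.25 + 0.25·48 = 79.25.

79.25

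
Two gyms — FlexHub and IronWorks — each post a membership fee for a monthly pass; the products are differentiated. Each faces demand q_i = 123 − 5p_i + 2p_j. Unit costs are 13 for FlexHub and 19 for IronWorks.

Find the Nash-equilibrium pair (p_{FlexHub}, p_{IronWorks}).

FlexHub's profit: π = (p_{FlexHub} − 13)(123 − 5p_{FlexHub} + 2p_{IronWorks}).
∂π/∂p_{FlexHub} = 188 − 10p_{FlexHub} + 2p_{IronWorks} = 0 ⇒ p_{FlexHub} = 18.8 + 0.2p_{IronWorks}.
Similarly p_{IronWorks} = 21.8 + 0.2p_{FlexHub}.
Solving the two reaction functions simultaneously: (1 − (0.2)(0.2))p_{FlexHub} = 18.8 + 0.2·21.8, so 0.96p_{FlexHub} = 23.16 and p_{FlexHub} = 24.125.
Then p_{IronWorks} = 21.8 + 0.2·24.125 = 26.625.

24.125, 26.625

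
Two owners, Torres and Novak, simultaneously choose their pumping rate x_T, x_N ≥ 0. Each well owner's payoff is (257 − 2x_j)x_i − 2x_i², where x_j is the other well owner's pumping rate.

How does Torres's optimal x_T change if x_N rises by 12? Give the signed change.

Torres's payoff is (257 − 2x_N)x_T − 2x_T².
∂π/∂x_T = 257 − 2x_N − 4x_T = 0, so x_T = 64.25 − 0.5x_N.
The reaction-function slope is −0.5, so a 12-unit rise in x_N moves x_T by −0.5 × 12 = −6. Torres's best response falls — the actions are strategic substitutes.

-6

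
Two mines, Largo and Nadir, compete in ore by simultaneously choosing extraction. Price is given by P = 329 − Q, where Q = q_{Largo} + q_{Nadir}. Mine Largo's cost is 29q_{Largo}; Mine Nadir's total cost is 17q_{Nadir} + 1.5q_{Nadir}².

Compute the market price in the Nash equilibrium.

161

Mine Largo's profit: π = q_{Largo}(329 − (q_{Largo} + q_{Nadir})) − 29q_{Largo}.
∂π/∂q_{Largo} = 300 − 2q_{Largo} − q_{Nadir} = 0, so q_{Largo} = 150 − 0.5q_{Nadir}.
For Nadir: ∂π/∂q_{Nadir} = 312 − 5q_{Nadir} − q_{Largo} = 0 ⇒ q_{Nadir} = 62.4 − 0.2q_{Largo}.
Solving the two reaction functions simultaneously: (1 − (−0.5)(−0.2))q_{Largo} = 150 − 0.5·62.4, so 0.9q_{Largo} = 118.8 and q_{Largo} = 132.
Then q_{Nadir} = 62.4 − 0.2·132 = 36.
Equilibrium price: P = 329 − 168 = 161.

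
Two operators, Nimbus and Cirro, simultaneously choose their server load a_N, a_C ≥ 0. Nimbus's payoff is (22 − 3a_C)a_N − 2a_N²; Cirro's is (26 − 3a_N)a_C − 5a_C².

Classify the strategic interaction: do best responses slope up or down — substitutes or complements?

strategic substitutes

Expanding Nimbus's payoff: 22a_N − 3a_Ca_N − 2a_N².
∂π/∂a_N = 22 − 3a_C − 4a_N = 0, so a_N = 5.5 − 0.75a_C.
The best-response slope da_N/da_C = −0.75 < 0: the reaction function is downward-sloping, so the choices are strategic substitutes.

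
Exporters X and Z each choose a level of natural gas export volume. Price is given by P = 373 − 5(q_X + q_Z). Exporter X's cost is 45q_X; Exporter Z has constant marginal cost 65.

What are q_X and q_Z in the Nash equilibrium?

23.2, 19.2

Exporter X's profit: π = q_X(373 − 5(q_X + q_Z)) − 45q_X.
∂π/∂q_X = 328 − 10q_X − 5q_Z = 0, so q_X = 32.8 − 0.5q_Z.
By the same steps for Z: q_Z = 30.8 − 0.5q_X.
Substituting the second reaction function into the first: q_X = 32.8 − 0.5(30.8 − 0.5q_X), which gives 0.75q_X = 17.4 ⇒ q_X = 23.2.
Then q_Z = 30.8 − 0.5·23.2 = 19.2.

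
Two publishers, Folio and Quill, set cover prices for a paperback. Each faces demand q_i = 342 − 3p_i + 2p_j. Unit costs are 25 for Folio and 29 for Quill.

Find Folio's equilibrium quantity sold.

240

Folio's profit: π = (p_{Folio} − 25)(342 − 3p_{Folio} + 2p_{Quill}).
∂π/∂p_{Folio} = 417 − 6p_{Folio} + 2p_{Quill} = 0 ⇒ p_{Folio} = 69.5 + (1/3)p_{Quill}.
Similarly p_{Quill} = 71.5 + (1/3)p_{Folio}.
Substituting the second reaction function into the first: p_{Folio} = 69.5 + (1/3)(71.5 + (1/3)p_{Folio}), which gives (8/9)p_{Folio} = 280/3 ⇒ p_{Folio} = 105.
Then p_{Quill} = 71.5 + (1/3)·105 = 106.5.
q_{Folio} = 342 − 3·105 + 2·106.5 = 240.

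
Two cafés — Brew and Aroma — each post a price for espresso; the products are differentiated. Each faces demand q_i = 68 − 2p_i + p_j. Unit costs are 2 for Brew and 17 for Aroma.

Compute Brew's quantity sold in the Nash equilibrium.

48

Brew's profit: π = (p_{Brew} − 2)(68 − 2p_{Brew} + p_{Aroma}).
∂π/∂p_{Brew} = 72 − 4p_{Brew} + p_{Aroma} = 0 ⇒ p_{Brew} = 18 + 0.25p_{Aroma}.
Similarly p_{Aroma} = 25.5 + 0.25p_{Brew}.
Substituting the second reaction function into the first: p_{Brew} = 18 + 0.25(25.5 + 0.25p_{Brew}), which gives 0.9375p_{Brew} = 24.375 ⇒ p_{Brew} = 26.
Then p_{Aroma} = 25.5 + 0.25·26 = 32.
q_{Brew} = 68 − 2·26 + 32 = 48.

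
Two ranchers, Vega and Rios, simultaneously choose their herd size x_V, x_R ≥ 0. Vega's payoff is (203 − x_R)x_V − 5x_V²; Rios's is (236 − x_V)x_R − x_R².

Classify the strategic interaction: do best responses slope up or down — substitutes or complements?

strategic substitutes

Expanding Vega's payoff: 203x_V − x_Rx_V − 5x_V².
∂π/∂x_V = 203 − x_R − 10x_V = 0, so x_V = 20.3 − 0.1x_R.
The best-response slope dx_V/dx_R = −0.1 < 0: the reaction function is downward-sloping, so the choices are strategic substitutes.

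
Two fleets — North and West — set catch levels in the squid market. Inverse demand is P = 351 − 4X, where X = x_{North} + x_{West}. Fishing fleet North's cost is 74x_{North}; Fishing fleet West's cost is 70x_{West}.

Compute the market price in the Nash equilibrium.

Fishing fleet North's profit: π = x_{North}(351 − 4(x_{North} + x_{West})) − 74x_{North}.
∂π/∂x_{North} = 277 − 8x_{North} − 4x_{West} = 0, so x_{North} = 34.625 − 0.5x_{West}.
By the same steps for West: x_{West} = 35.125 − 0.5x_{North}.
Substituting the second reaction function into the first: x_{North} = 34.625 − 0.5(35.125 − 0.5x_{North}), which gives 0.75x_{North} = 17.0625 ⇒ x_{North} = 22.75.
Then x_{West} = 35.125 − 0.5·22.75 = 23.75.
Equilibrium price: P = 351 − 4·46.5 = 165.

165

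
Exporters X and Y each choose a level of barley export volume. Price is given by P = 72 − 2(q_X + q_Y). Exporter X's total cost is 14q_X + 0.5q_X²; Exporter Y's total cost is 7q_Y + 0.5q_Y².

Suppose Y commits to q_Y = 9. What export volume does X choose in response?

8

Exporter X's profit: π = q_X(72 − 2(q_X + q_Y)) − 14q_X − 0.5q_X².
∂π/∂q_X = 58 − 5q_X − 2q_Y = 0, so q_X = 11.6 − 0.4q_Y.
At q_Y = 9: q_X = 11.6 − 0.4·9 = 8.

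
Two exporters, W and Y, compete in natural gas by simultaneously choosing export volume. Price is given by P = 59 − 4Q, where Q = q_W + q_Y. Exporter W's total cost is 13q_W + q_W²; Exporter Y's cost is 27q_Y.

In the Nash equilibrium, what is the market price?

Exporter W's profit: π = q_W(59 − 4(q_W + q_Y)) − 13q_W − q_W².
∂π/∂q_W = 46 − 10q_W − 4q_Y = 0, so q_W = 4.6 − 0.4q_Y.
For Y: ∂π/∂q_Y = 32 − 8q_Y − 4q_W = 0 ⇒ q_Y = 4 − 0.5q_W.
Substituting the second reaction function into the first: q_W = 4.6 − 0.4(4 − 0.5q_W), which gives 0.8q_W = 3 ⇒ q_W = 3.75.
Then q_Y = 4 − 0.5·3.75 = 2.125.
Equilibrium price: P = 59 − 4·5.875 = 35.5.

35.5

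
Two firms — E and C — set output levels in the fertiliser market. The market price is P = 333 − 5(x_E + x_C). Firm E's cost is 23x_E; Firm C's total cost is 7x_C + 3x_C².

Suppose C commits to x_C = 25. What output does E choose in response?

Firm E's profit: π = x_E(333 − 5(x_E + x_C)) − 23x_E.
∂π/∂x_E = 310 − 10x_E − 5x_C = 0, so x_E = 31 − 0.5x_C.
At x_C = 25: x_E = 31 − 0.5·25 = 18.5.

18.5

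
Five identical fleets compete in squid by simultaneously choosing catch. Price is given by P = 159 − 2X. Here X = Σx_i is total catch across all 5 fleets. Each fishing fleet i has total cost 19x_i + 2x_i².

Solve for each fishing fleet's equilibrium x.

8.75

A representative fishing fleet's profit is π_i = x_i(159 − 2X) − 19x_i − 2x_i², with X = x_i + Σ_{j≠i} x_j.
First-order condition: 140 − 8x_i − 2Σ_{j≠i} x_j = 0.
With identical fishing fleets, set every x_j = x: then 140 − 8x − 8x = 0, i.e. x = 140/16 = 8.75.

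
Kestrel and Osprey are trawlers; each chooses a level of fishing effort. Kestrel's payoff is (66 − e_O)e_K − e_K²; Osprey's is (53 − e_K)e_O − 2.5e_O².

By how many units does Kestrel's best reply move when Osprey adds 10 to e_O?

-5

Expanding Kestrel's payoff: 66e_K − e_Oe_K − e_K².
∂π/∂e_K = 66 − e_O − 2e_K = 0, so e_K = 33 − 0.5e_O.
The reaction-function slope is −0.5, so a 10-unit rise in e_O moves e_K by −0.5 × 10 = −5. Kestrel's best response falls — the actions are strategic substitutes.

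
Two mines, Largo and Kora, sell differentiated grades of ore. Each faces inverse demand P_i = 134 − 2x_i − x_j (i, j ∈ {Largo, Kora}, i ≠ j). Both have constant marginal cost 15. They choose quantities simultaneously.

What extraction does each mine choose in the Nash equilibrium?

23.8

Mine Largo's profit: π = x_{Largo}(134 − 2x_{Largo} − x_{Kora}) − 15x_{Largo}.
∂π/∂x_{Largo} = 119 − 4x_{Largo} − x_{Kora} = 0 ⇒ x_{Largo} = 29.75 − 0.25x_{Kora}.
Setting x_{Largo} = x_{Kora} in the reaction function: x_{Largo} = 29.75 − 0.25x_{Largo}, so x_{Largo} = 29.75 / 1.25 = 23.8.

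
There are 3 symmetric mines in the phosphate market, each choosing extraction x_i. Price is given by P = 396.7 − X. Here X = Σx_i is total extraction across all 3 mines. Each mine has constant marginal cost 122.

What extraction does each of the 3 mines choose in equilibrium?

68.675

A representative mine's profit is π_i = x_i(396.7 − X) − 122x_i, with X = x_i + Σ_{j≠i} x_j.
First-order condition: 274.7 − 2x_i − Σ_{j≠i} x_j = 0.
In a symmetric equilibrium every mine chooses the same x, so Σ_{j≠i} x_j = 2x. The condition becomes 274.7 − 4x = 0, giving x = 274.7/4 = 68.675.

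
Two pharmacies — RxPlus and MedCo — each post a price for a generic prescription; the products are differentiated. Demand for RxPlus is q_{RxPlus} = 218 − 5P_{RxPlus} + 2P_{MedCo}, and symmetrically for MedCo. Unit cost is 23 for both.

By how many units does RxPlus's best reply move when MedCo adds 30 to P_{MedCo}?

RxPlus's profit: π = (P_{RxPlus} − 23)(218 − 5P_{RxPlus} + 2P_{MedCo}).
∂π/∂P_{RxPlus} = 333 − 10P_{RxPlus} + 2P_{MedCo} = 0 ⇒ P_{RxPlus} = 33.3 + 0.2P_{MedCo}.
The reaction-function slope is 0.2, so a 30-unit rise in P_{MedCo} moves P_{RxPlus} by 0.2 × 30 = 6. RxPlus's best response rises — the actions are strategic complements.

6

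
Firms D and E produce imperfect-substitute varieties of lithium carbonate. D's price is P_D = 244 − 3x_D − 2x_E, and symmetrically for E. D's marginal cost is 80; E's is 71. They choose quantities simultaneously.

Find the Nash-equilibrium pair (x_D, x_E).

Firm D's profit: π = x_D(244 − 3x_D − 2x_E) − 80x_D.
∂π/∂x_D = 164 − 6x_D − 2x_E = 0 ⇒ x_D = 82/3 − (1/3)x_E.
Similarly x_E = 173/6 − (1/3)x_D.
Substituting the second reaction function into the first: x_D = 82/3 − (1/3)(173/6 − (1/3)x_D), which gives (8/9)x_D = 319/18 ⇒ x_D = 19.9375.
Then x_E = 173/6 − (1/3)·19.9375 = 22.1875.

19.9375, 22.1875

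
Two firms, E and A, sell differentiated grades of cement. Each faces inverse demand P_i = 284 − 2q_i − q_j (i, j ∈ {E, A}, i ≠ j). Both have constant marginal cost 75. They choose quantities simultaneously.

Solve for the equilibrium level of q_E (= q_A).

41.8

Firm E's profit: π = q_E(284 − 2q_E − q_A) − 75q_E.
∂π/∂q_E = 209 − 4q_E − q_A = 0 ⇒ q_E = 52.25 − 0.25q_A.
The game is symmetric, so in equilibrium q_A = q_E: the reaction function gives 1.25q_E = 52.25, hence q_E = 41.8.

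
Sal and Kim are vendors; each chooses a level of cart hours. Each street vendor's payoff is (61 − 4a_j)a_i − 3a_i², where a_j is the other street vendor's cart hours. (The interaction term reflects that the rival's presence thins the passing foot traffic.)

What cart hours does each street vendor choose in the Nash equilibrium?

6.1

Sal's payoff is (61 − 4a_K)a_S − 3a_S².
∂π/∂a_S = 61 − 4a_K − 6a_S = 0, so a_S = 61/6 − (2/3)a_K.
The game is symmetric, so in equilibrium a_K = a_S: the reaction function gives (5/3)a_S = 61/6, hence a_S = 6.1.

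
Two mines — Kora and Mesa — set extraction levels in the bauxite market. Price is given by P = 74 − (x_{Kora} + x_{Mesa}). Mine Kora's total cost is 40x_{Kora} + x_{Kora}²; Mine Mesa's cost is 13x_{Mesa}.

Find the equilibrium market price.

Mine Kora's profit: π = x_{Kora}(74 − (x_{Kora} + x_{Mesa})) − 40x_{Kora} − x_{Kora}².
∂π/∂x_{Kora} = 34 − 4x_{Kora} − x_{Mesa} = 0, so x_{Kora} = 8.5 − 0.25x_{Mesa}.
For Mesa: ∂π/∂x_{Mesa} = 61 − 2x_{Mesa} − x_{Kora} = 0 ⇒ x_{Mesa} = 30.5 − 0.5x_{Kora}.
Solving the two reaction functions simultaneously: (1 − (−0.25)(−0.5))x_{Kora} = 8.5 − 0.25·30.5, so 0.875x_{Kora} = 0.875 and x_{Kora} = 1.
Then x_{Mesa} = 30.5 − 0.5·1 = 30.
Equilibrium price: P = 74 − 31 = 43.

43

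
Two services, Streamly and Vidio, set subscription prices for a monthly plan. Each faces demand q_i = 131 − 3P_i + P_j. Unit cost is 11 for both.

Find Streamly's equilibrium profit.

Streamly's profit: π = (P_{Streamly} − 11)(131 − 3P_{Streamly} + P_{Vidio}).
∂π/∂P_{Streamly} = 164 − 6P_{Streamly} + P_{Vidio} = 0 ⇒ P_{Streamly} = 82/3 + (1/6)P_{Vidio}.
Setting P_{Streamly} = P_{Vidio} in the reaction function: P_{Streamly} = 82/3 + (1/6)P_{Streamly}, so P_{Streamly} = (82/3) / (5/6) = 32.8.
q_{Streamly} = 131 − 3·32.8 + 32.8 = 65.4.
Profit = (32.8 − 11)·65.4 = 1425.72.

1425.72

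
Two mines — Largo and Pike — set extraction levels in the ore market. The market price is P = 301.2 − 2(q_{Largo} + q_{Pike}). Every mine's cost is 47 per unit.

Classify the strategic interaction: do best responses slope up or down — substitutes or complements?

strategic substitutes

Mine Largo's profit: π = q_{Largo}(301.2 − 2(q_{Largo} + q_{Pike})) − 47q_{Largo}.
∂π/∂q_{Largo} = 254.2 − 4q_{Largo} − 2q_{Pike} = 0, so q_{Largo} = 63.55 − 0.5q_{Pike}.
The best-response slope dq_{Largo}/dq_{Pike} = −0.5 < 0: the reaction function is downward-sloping, so the choices are strategic substitutes.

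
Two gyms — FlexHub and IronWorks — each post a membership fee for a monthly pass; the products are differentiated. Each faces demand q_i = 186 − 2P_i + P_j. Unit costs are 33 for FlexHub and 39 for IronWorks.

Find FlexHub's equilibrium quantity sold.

103.6

FlexHub's profit: π = (P_{FlexHub} − 33)(186 − 2P_{FlexHub} + P_{IronWorks}).
∂π/∂P_{FlexHub} = 252 − 4P_{FlexHub} + P_{IronWorks} = 0 ⇒ P_{FlexHub} = 63 + 0.25P_{IronWorks}.
Similarly P_{IronWorks} = 66 + 0.25P_{FlexHub}.
Plugging P_{IronWorks} into FlexHub's best response: P_{FlexHub} = 63 + 0.25(66 + 0.25P_{FlexHub}) ⇒ 0.9375P_{FlexHub} = 79.5, so P_{FlexHub} = 84.8.
Then P_{IronWorks} = 66 + 0.25·84.8 = 87.2.
q_{FlexHub} = 186 − 2·84.8 + 87.2 = 103.6.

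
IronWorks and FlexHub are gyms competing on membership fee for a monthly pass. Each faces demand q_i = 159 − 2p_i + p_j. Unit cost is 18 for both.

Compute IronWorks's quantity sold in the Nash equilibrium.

94

IronWorks's profit: π = (p_{IronWorks} − 18)(159 − 2p_{IronWorks} + p_{FlexHub}).
∂π/∂p_{IronWorks} = 195 − 4p_{IronWorks} + p_{FlexHub} = 0 ⇒ p_{IronWorks} = 48.75 + 0.25p_{FlexHub}.
By symmetry p_{FlexHub} = p_{IronWorks}; substituting into the reaction function, 0.75p_{IronWorks} = 48.75 and p_{IronWorks} = 65.
q_{IronWorks} = 159 − 2·65 + 65 = 94.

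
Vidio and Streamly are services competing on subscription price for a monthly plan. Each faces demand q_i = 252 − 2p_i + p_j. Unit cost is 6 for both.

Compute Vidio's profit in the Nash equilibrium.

13448

Vidio's profit: π = (p_{Vidio} − 6)(252 − 2p_{Vidio} + p_{Streamly}).
∂π/∂p_{Vidio} = 264 − 4p_{Vidio} + p_{Streamly} = 0 ⇒ p_{Vidio} = 66 + 0.25p_{Streamly}.
The game is symmetric, so in equilibrium p_{Streamly} = p_{Vidio}: the reaction function gives 0.75p_{Vidio} = 66, hence p_{Vidio} = 88.
q_{Vidio} = 252 − 2·88 + 88 = 164.
Profit = (88 − 6)·164 = 13448.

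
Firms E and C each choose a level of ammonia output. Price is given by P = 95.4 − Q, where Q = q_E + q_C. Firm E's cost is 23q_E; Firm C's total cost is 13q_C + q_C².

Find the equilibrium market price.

52.6

Firm E's profit: π = q_E(95.4 − (q_E + q_C)) − 23q_E.
∂π/∂q_E = 72.4 − 2q_E − q_C = 0, so q_E = 36.2 − 0.5q_C.
For C: ∂π/∂q_C = 82.4 − 4q_C − q_E = 0 ⇒ q_C = 20.6 − 0.25q_E.
Plugging q_C into E's best response: q_E = 36.2 − 0.5(20.6 − 0.25q_E) ⇒ 0.875q_E = 25.9, so q_E = 29.6.
Then q_C = 20.6 − 0.25·29.6 = 13.2.
Equilibrium price: P = 95.4 − 42.8 = 52.6.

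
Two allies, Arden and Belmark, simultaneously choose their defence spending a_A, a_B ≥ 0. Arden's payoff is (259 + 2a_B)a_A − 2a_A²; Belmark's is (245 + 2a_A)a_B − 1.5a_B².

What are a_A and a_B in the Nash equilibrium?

158.375, 187.25

Expanding Arden's payoff: 259a_A + 2a_Ba_A − 2a_A².
∂π/∂a_A = 259 + 2a_B − 4a_A = 0, so a_A = 64.75 + 0.5a_B.
Likewise for Belmark: a_B = 245/3 + (2/3)a_A.
Solving the two reaction functions simultaneously: (1 − (0.5)(2/3))a_A = 64.75 + 0.5·(245/3), so (2/3)a_A = 1267/12 and a_A = 158.375.
Then a_B = 245/3 + (2/3)·158.375 = 187.25.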